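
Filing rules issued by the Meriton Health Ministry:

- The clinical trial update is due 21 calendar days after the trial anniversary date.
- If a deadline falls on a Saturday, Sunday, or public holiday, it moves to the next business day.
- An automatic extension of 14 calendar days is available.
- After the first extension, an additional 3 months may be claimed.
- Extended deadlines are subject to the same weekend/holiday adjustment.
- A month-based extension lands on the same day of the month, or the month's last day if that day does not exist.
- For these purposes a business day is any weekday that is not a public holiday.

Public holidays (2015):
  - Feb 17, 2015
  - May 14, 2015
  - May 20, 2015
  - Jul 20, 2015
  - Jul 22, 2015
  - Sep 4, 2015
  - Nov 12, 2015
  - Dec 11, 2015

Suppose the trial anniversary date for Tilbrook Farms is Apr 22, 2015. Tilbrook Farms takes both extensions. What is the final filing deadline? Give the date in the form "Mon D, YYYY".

Aug 27, 2015

21 calendar days after Apr 22, 2015 is May 13, 2015.
May 13, 2015 falls on a Wednesday, which is a business day, so no adjustment is needed.
With the 14-day extension, May 13, 2015 becomes May 27, 2015.
May 27, 2015 falls on a Wednesday, which is a business day, so no adjustment is needed.
Applying the 3 months extension: 3 months after May 27, 2015 is Aug 27, 2015.
Aug 27, 2015 (Thursday) is already a business day.
The final due date is Aug 27, 2015.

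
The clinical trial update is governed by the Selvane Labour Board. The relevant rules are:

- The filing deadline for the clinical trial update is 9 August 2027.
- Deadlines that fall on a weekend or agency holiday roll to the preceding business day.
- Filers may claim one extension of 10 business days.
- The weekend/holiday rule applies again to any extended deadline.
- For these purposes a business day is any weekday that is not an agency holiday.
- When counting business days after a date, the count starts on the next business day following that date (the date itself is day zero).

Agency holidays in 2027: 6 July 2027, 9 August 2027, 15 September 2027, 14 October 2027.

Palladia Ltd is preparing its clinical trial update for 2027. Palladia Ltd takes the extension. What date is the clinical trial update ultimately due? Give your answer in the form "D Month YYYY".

23 August 2027

Start from the fixed due date, 9 August 2027.
9 August 2027 falls on a listed holiday. Rolling to the preceding business day gives 6 August 2027, a Friday.
The 10-business-day extension runs from 6 August 2027 to 23 August 2027.
Since 23 August 2027 is a Monday and not a holiday, the date is unchanged.
Final deadline: 23 August 2027.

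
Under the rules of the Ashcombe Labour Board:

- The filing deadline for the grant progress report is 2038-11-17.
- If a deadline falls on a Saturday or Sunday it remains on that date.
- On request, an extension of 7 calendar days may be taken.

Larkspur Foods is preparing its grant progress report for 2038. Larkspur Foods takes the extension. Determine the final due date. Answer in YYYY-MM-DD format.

2038-11-24

The stated deadline is 2038-11-17.
No adjustment is made for weekends or holidays, so 2038-11-17 stands.
With the 7-day extension, 2038-11-17 becomes 2038-11-24.
2038-11-24 falls on a Wednesday. The rules make no weekend/holiday allowance, so it remains 2038-11-24.
Deadline: 2038-11-24.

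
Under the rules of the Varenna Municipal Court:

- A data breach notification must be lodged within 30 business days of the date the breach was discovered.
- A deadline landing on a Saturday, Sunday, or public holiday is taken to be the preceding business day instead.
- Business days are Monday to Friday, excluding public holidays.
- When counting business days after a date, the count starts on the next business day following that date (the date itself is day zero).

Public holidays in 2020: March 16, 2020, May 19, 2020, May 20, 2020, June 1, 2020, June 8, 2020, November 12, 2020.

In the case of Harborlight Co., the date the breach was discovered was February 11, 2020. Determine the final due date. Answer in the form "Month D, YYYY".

March 25, 2020

Counting 30 business days after February 11, 2020 (skipping weekends and listed holidays) reaches March 25, 2020.
Since March 25, 2020 is a Wednesday and not a holiday, the date is unchanged.
So the filing is due March 25, 2020.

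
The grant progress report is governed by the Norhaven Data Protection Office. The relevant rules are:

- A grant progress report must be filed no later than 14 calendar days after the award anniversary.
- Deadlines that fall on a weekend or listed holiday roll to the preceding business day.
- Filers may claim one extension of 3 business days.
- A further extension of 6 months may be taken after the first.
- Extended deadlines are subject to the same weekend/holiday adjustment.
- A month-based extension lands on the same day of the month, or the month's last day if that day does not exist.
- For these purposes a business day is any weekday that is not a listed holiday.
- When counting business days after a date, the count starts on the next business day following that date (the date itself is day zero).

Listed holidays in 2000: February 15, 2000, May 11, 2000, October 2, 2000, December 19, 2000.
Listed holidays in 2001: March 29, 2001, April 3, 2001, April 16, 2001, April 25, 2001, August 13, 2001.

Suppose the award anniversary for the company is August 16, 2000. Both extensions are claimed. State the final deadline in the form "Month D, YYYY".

March 2, 2001

From August 16, 2000, 14 calendar days later is August 30, 2000.
August 30, 2000 (Wednesday) is already a business day.
The 3-business-day extension runs from August 30, 2000 to September 4, 2000.
September 4, 2000 is a Monday and not a listed holiday, so it stands.
Add 6 months to September 4, 2000: March 4, 2001.
March 4, 2001 falls on a Sunday. Rolling to the preceding business day gives March 2, 2001, a Friday.
So the filing is due March 2, 2001.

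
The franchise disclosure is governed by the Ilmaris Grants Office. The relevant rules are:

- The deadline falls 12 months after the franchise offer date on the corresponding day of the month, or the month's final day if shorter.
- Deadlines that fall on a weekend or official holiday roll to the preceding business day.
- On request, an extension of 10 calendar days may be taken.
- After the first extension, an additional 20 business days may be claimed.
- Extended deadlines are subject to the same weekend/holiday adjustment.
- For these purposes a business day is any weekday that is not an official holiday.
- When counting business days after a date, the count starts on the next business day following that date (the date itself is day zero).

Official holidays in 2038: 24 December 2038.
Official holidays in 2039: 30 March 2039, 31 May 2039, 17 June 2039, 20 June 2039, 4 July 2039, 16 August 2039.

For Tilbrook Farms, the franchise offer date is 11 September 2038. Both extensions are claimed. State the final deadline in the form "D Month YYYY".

12 months after 11 September 2038, on the same day of the month, is 11 September 2039.
11 September 2039 is a Sunday, so it moves to the preceding business day, 9 September 2039 (Friday).
Add the 10 calendar-day extension to 9 September 2039: 19 September 2039.
19 September 2039 falls on a Monday, which is a business day, so no adjustment is needed.
Applying the 20-business-day extension: 20 business days after 19 September 2039 is 17 October 2039.
17 October 2039 is a Monday and not a listed holiday, so it stands.
So the filing is due 17 October 2039.

17 October 2039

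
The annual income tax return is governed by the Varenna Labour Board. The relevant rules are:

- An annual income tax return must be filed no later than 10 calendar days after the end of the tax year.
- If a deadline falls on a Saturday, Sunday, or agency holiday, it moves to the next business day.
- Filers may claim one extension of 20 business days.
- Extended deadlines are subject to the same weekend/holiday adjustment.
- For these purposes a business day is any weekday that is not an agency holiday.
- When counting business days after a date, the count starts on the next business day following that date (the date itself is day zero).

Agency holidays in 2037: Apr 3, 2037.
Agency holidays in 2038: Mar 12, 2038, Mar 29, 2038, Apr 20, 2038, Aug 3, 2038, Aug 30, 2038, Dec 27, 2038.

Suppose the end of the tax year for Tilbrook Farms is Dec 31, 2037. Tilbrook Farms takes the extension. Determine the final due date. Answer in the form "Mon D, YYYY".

10 calendar days after Dec 31, 2037 is Jan 10, 2038.
Jan 10, 2038 is a Sunday, so it moves to the next business day, Jan 11, 2038 (Monday).
The 20-business-day extension runs from Jan 11, 2038 to Feb 8, 2038.
Feb 8, 2038 falls on a Monday, which is a business day, so no adjustment is needed.
Deadline: Feb 8, 2038.

Feb 8, 2038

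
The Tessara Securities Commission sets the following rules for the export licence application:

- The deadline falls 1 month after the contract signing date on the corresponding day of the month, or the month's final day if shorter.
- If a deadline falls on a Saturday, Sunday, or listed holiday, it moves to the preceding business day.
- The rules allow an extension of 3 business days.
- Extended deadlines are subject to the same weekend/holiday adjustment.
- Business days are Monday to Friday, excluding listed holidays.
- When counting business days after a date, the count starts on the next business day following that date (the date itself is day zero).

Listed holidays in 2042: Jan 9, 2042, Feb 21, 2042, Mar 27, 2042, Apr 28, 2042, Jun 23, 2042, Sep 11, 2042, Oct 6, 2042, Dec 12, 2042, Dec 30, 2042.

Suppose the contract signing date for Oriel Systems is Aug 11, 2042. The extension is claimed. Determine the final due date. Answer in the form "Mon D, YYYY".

1 month after Aug 11, 2042, on the same day of the month, is Sep 11, 2042.
Sep 11, 2042 is a listed holiday, so it moves to the preceding business day, Sep 10, 2042 (Wednesday).
Applying the 3-business-day extension: 3 business days after Sep 10, 2042 is Sep 16, 2042.
Sep 16, 2042 (Tuesday) is already a business day.
So the filing is due Sep 16, 2042.

Sep 16, 2042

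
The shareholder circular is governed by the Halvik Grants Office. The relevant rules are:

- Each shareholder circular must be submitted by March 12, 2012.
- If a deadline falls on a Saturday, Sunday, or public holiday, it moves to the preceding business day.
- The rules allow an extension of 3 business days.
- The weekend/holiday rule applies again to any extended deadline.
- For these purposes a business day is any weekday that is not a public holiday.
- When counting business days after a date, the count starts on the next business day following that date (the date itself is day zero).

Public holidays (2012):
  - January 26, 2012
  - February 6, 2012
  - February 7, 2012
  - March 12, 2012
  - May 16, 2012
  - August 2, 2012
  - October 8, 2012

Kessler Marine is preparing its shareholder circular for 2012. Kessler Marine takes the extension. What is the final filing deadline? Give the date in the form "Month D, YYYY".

March 15, 2012

Start from the fixed due date, March 12, 2012.
March 12, 2012 is a listed holiday; the preceding business day is March 9, 2012 (Friday).
Applying the 3-business-day extension: 3 business days after March 9, 2012 is March 15, 2012.
March 15, 2012 (Thursday) is already a business day.
Final deadline: March 15, 2012.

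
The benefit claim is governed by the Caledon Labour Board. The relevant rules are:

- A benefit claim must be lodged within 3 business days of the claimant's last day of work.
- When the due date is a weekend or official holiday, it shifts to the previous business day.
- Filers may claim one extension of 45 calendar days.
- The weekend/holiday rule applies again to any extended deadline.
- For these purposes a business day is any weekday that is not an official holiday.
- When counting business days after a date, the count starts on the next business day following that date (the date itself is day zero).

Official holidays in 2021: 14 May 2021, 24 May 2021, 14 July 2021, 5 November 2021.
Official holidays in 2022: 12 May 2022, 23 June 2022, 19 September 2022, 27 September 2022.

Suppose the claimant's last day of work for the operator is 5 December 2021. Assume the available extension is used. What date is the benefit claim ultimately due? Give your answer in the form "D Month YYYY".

Starting the day after 5 December 2021 and counting 3 business days lands on 8 December 2021.
8 December 2021 (Wednesday) is already a business day.
Applying the 45-calendar-day extension: 8 December 2021 + 45 days = 22 January 2022.
22 January 2022 is a Saturday; the preceding business day is 21 January 2022 (Friday).
The final due date is 21 January 2022.

21 January 2022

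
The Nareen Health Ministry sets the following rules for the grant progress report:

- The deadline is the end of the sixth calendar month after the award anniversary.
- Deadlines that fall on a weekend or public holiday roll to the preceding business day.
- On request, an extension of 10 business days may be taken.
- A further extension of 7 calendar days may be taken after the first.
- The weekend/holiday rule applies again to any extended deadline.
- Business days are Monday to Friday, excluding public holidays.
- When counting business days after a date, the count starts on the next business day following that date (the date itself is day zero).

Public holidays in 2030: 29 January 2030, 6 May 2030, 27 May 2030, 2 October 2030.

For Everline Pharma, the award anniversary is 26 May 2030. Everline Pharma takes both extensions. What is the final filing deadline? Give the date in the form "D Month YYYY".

20 December 2030

The sixth month after 26 May 2030 is November 2030, whose last day is 30 November 2030.
Because 30 November 2030 is a Saturday, the deadline becomes 29 November 2030 (Friday).
The 10-business-day extension runs from 29 November 2030 to 13 December 2030.
13 December 2030 (Friday) is already a business day.
The 7-calendar-day extension moves the deadline from 13 December 2030 to 20 December 2030.
Since 20 December 2030 is a Friday and not a holiday, the date is unchanged.
Deadline: 20 December 2030.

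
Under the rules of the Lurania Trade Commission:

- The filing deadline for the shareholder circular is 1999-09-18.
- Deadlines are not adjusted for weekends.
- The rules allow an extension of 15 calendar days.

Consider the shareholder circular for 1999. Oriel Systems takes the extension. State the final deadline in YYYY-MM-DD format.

Start from the fixed due date, 1999-09-18.
1999-09-18 falls on a Saturday. The rules make no weekend/holiday allowance, so it remains 1999-09-18.
Add the 15 calendar-day extension to 1999-09-18: 1999-10-03.
No adjustment is made for weekends or holidays, so 1999-10-03 stands.
So the filing is due 1999-10-03.

1999-10-03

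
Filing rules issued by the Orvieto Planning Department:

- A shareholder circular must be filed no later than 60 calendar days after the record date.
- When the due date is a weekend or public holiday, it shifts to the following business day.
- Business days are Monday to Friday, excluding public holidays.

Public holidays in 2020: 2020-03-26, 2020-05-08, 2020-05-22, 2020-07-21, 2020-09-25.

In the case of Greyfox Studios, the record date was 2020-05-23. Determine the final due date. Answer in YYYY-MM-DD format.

2020-07-22

Adding 60 calendar days to 2020-05-23 gives 2020-07-22.
2020-07-22 is a Wednesday and not a listed holiday, so it stands.
So the filing is due 2020-07-22.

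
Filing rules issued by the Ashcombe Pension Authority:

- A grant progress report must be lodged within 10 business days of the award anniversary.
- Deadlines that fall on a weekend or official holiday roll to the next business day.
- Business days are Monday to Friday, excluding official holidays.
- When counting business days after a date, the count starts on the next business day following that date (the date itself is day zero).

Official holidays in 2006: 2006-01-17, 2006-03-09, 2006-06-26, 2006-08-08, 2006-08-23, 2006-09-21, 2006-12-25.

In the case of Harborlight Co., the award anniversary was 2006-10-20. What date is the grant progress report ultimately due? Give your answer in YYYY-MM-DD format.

10 business days after 2006-10-20, excluding weekends and holidays, is 2006-11-03.
2006-11-03 (Friday) is already a business day.
Deadline: 2006-11-03.

2006-11-03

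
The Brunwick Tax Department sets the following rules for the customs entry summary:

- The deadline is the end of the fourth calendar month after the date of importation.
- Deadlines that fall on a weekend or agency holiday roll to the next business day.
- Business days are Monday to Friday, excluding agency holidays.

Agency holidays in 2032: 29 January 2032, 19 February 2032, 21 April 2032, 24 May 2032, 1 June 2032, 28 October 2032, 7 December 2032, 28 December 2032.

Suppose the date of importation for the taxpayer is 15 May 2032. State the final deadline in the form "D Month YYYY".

The fourth month after 15 May 2032 is September 2032, whose last day is 30 September 2032.
30 September 2032 falls on a Thursday, which is a business day, so no adjustment is needed.
Final deadline: 30 September 2032.

30 September 2032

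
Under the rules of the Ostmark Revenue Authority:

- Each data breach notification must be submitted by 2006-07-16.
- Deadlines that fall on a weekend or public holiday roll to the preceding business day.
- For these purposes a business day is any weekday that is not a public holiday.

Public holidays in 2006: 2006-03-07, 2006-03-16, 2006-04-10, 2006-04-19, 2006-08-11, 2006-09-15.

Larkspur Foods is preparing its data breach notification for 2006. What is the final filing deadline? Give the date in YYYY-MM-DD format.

The statutory due date is 2006-07-16.
2006-07-16 falls on a Sunday. Rolling to the preceding business day gives 2006-07-14, a Friday.
The final due date is 2006-07-14.

2006-07-14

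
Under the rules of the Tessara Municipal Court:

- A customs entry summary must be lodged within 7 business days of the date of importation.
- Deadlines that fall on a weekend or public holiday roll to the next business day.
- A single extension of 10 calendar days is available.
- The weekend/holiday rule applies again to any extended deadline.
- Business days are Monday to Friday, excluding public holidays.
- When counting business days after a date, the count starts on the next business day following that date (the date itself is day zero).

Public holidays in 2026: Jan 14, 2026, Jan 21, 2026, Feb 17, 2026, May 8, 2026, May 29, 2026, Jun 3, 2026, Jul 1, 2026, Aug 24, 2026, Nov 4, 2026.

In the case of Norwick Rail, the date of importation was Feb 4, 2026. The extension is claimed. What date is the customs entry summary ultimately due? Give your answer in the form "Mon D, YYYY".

Feb 23, 2026

Counting 7 business days after Feb 4, 2026 (skipping weekends and listed holidays) reaches Feb 13, 2026.
Feb 13, 2026 (Friday) is already a business day.
Applying the 10-calendar-day extension: Feb 13, 2026 + 10 days = Feb 23, 2026.
Since Feb 23, 2026 is a Monday and not a holiday, the date is unchanged.
The final due date is Feb 23, 2026.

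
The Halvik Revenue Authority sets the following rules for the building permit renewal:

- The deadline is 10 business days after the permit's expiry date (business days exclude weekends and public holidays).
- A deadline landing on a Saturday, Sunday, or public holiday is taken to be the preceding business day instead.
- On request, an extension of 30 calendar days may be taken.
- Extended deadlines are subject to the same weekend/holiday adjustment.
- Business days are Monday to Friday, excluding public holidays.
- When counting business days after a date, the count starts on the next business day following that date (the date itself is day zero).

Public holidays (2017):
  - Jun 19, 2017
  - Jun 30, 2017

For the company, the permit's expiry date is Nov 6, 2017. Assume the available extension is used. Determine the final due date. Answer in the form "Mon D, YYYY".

10 business days after Nov 6, 2017, excluding weekends and holidays, is Nov 20, 2017.
Nov 20, 2017 (Monday) is already a business day.
Add the 30 calendar-day extension to Nov 20, 2017: Dec 20, 2017.
Dec 20, 2017 (Wednesday) is already a business day.
Final deadline: Dec 20, 2017.

Dec 20, 2017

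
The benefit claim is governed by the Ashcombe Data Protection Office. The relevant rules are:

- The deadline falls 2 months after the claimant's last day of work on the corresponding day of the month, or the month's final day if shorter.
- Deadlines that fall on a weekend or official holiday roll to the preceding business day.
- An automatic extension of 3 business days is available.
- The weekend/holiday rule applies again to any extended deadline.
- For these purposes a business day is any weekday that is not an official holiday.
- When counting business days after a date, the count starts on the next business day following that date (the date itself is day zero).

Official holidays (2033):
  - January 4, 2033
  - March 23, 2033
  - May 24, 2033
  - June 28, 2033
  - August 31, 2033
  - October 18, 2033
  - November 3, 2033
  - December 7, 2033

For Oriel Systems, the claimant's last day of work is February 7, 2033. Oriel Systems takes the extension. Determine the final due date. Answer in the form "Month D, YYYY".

2 months from February 7, 2033 is April 7, 2033.
Since April 7, 2033 is a Thursday and not a holiday, the date is unchanged.
Counting 3 further business days from April 7, 2033 reaches April 12, 2033.
April 12, 2033 is a Tuesday and not a listed holiday, so it stands.
So the filing is due April 12, 2033.

April 12, 2033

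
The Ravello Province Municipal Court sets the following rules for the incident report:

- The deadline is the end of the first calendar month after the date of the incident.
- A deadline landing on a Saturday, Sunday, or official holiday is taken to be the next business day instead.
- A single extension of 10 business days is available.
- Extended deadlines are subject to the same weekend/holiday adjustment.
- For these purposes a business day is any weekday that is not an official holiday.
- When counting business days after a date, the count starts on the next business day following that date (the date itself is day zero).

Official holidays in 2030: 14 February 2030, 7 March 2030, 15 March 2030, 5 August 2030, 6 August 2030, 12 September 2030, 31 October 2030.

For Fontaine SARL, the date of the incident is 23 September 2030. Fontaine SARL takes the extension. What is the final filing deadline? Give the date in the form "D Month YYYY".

15 November 2030

1 month after 23 September 2030 is October 2030; that month ends on 31 October 2030.
31 October 2030 falls on a listed holiday. Rolling to the next business day gives 1 November 2030, a Friday.
Applying the 10-business-day extension: 10 business days after 1 November 2030 is 15 November 2030.
15 November 2030 (Friday) is already a business day.
Final deadline: 15 November 2030.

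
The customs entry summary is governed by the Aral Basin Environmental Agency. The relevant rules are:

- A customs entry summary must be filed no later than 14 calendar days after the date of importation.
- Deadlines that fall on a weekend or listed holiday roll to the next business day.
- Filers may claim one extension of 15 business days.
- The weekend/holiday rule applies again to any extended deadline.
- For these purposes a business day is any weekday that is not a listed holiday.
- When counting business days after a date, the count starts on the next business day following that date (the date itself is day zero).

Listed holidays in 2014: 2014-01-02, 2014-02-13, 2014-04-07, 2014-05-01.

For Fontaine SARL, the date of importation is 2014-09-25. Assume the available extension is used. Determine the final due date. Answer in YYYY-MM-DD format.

2014-10-30

14 calendar days after 2014-09-25 is 2014-10-09.
2014-10-09 (Thursday) is already a business day.
The 15-business-day extension runs from 2014-10-09 to 2014-10-30.
Since 2014-10-30 is a Thursday and not a holiday, the date is unchanged.
Deadline: 2014-10-30.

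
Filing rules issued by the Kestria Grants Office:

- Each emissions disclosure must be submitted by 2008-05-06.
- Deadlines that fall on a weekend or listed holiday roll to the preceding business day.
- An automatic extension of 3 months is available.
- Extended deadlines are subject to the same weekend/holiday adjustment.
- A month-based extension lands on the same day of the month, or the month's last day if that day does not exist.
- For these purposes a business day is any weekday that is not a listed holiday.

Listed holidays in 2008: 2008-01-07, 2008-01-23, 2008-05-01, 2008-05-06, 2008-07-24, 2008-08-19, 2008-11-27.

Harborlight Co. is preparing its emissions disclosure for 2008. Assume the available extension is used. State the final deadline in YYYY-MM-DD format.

Start from the fixed due date, 2008-05-06.
2008-05-06 falls on a listed holiday. Rolling to the preceding business day gives 2008-05-05, a Monday.
The 3 months extension carries 2008-05-05 to 2008-08-05.
Since 2008-08-05 is a Tuesday and not a holiday, the date is unchanged.
The final due date is 2008-08-05.

2008-08-05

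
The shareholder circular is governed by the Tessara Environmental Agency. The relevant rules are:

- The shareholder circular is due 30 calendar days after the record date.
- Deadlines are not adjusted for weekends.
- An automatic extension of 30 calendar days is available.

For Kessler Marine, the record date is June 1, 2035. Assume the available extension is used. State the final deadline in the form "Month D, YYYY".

July 31, 2035

Trigger date June 1, 2035 + 30 calendar days = July 1, 2035.
July 1, 2035 is a Sunday; no weekend or holiday adjustment applies.
The 30-calendar-day extension moves the deadline from July 1, 2035 to July 31, 2035.
July 31, 2035 is a Tuesday; no weekend or holiday adjustment applies.
Final deadline: July 31, 2035.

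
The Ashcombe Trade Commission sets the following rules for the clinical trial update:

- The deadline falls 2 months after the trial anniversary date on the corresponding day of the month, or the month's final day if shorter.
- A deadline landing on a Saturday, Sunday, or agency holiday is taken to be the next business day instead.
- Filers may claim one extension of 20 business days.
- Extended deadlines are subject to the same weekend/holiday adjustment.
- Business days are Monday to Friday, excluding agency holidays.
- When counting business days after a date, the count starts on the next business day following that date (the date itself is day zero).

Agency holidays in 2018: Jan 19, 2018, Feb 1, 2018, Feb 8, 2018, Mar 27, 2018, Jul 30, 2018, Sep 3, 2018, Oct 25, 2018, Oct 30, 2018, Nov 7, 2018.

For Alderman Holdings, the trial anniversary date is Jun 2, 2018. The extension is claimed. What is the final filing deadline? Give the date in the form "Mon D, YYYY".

2 months after Jun 2, 2018, on the same day of the month, is Aug 2, 2018.
Aug 2, 2018 is a Thursday and not a listed holiday, so it stands.
Counting 20 further business days from Aug 2, 2018 reaches Aug 30, 2018.
Aug 30, 2018 (Thursday) is already a business day.
So the filing is due Aug 30, 2018.

Aug 30, 2018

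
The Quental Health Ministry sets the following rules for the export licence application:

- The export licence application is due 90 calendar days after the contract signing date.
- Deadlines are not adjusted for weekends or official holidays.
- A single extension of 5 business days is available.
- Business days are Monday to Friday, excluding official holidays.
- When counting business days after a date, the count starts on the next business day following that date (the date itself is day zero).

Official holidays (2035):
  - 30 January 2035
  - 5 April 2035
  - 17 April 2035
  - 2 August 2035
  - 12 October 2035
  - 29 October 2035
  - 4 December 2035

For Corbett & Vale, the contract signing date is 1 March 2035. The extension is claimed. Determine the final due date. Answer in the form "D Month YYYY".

Adding 90 calendar days to 1 March 2035 gives 30 May 2035.
30 May 2035 falls on a Wednesday. The rules make no weekend/holiday allowance, so it remains 30 May 2035.
Applying the 5-business-day extension: 5 business days after 30 May 2035 is 6 June 2035.
6 June 2035 is a Wednesday; no weekend or holiday adjustment applies.
Deadline: 6 June 2035.

6 June 2035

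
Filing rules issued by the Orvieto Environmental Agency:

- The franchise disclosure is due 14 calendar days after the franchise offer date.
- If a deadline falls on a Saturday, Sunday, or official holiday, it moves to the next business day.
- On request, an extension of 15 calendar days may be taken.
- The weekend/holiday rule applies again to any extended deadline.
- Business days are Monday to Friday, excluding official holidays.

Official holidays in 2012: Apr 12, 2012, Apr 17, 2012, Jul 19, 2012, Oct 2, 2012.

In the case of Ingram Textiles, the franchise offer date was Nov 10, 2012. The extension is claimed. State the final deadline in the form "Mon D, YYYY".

Dec 11, 2012

Adding 14 calendar days to Nov 10, 2012 gives Nov 24, 2012.
Because Nov 24, 2012 is a Saturday, the deadline becomes Nov 26, 2012 (Monday).
Add the 15 calendar-day extension to Nov 26, 2012: Dec 11, 2012.
Dec 11, 2012 (Tuesday) is already a business day.
The final due date is Dec 11, 2012.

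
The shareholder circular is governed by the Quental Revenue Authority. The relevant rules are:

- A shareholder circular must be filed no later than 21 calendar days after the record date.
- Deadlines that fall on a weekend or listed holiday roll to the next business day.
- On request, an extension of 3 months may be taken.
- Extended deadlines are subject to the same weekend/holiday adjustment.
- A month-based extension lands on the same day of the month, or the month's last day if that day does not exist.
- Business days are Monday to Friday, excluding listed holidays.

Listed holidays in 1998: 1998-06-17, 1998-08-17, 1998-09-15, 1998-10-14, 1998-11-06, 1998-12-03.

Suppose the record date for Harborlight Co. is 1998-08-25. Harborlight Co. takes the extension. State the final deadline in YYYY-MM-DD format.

21 calendar days after 1998-08-25 is 1998-09-15.
1998-09-15 is a listed holiday, so it moves to the next business day, 1998-09-16 (Wednesday).
The 3 months extension carries 1998-09-16 to 1998-12-16.
1998-12-16 is a Wednesday and not a listed holiday, so it stands.
So the filing is due 1998-12-16.

1998-12-16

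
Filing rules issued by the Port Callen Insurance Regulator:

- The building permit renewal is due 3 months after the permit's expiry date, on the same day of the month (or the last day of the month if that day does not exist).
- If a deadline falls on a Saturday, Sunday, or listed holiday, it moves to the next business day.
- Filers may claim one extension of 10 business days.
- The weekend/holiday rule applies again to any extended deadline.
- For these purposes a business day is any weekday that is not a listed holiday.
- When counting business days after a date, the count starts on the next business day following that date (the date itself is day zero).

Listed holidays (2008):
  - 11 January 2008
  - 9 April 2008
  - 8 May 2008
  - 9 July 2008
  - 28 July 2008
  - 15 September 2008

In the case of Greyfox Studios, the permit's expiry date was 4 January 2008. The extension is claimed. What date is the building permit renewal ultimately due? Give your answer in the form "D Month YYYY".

21 April 2008

3 months from 4 January 2008 is 4 April 2008.
Since 4 April 2008 is a Friday and not a holiday, the date is unchanged.
Applying the 10-business-day extension: 10 business days after 4 April 2008 is 21 April 2008.
21 April 2008 is a Monday and not a listed holiday, so it stands.
Final deadline: 21 April 2008.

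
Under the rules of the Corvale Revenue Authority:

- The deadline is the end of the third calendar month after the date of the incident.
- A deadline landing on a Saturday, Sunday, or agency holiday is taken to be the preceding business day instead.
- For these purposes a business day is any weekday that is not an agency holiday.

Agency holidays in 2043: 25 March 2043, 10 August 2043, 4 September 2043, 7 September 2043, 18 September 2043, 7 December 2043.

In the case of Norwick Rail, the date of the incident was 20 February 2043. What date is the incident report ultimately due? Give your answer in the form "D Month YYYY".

29 May 2043

The third month after 20 February 2043 is May 2043, whose last day is 31 May 2043.
31 May 2043 falls on a Sunday. Rolling to the preceding business day gives 29 May 2043, a Friday.
Deadline: 29 May 2043.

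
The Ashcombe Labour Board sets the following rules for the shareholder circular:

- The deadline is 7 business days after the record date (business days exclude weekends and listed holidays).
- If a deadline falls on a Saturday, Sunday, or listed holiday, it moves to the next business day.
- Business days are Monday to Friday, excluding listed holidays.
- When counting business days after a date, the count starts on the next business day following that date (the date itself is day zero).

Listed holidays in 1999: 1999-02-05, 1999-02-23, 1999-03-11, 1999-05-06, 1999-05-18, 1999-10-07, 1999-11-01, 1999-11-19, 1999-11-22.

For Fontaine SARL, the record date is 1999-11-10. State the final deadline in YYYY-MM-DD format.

1999-11-23

Starting the day after 1999-11-10 and counting 7 business days lands on 1999-11-23.
1999-11-23 (Tuesday) is already a business day.
So the filing is due 1999-11-23.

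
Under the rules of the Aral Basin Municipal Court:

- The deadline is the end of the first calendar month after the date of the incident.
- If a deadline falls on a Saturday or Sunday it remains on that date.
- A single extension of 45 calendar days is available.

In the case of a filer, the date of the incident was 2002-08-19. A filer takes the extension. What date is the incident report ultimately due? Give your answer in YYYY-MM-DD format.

The first month after 2002-08-19 is September 2002, whose last day is 2002-09-30.
2002-09-30 is a Monday; no weekend or holiday adjustment applies.
Applying the 45-calendar-day extension: 2002-09-30 + 45 days = 2002-11-14.
No adjustment is made for weekends or holidays, so 2002-11-14 stands.
The final due date is 2002-11-14.

2002-11-14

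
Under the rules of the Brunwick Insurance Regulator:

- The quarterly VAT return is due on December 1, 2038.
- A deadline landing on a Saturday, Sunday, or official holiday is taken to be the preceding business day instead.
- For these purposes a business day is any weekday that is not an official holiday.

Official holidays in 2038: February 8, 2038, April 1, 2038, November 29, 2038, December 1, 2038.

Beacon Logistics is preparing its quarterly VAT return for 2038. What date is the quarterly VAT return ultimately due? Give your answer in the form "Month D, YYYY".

November 30, 2038

The stated deadline is December 1, 2038.
December 1, 2038 is a listed holiday; the preceding business day is November 30, 2038 (Tuesday).
Final deadline: November 30, 2038.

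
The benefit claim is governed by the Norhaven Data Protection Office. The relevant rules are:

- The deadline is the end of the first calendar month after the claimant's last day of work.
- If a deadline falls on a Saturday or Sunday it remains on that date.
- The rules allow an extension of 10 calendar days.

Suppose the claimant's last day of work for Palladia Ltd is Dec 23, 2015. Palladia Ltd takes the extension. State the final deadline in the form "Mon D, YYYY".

Feb 10, 2016

1 month after Dec 23, 2015 falls in January 2016; the last day of that month is Jan 31, 2016.
No adjustment is made for weekends or holidays, so Jan 31, 2016 stands.
The 10-calendar-day extension moves the deadline from Jan 31, 2016 to Feb 10, 2016.
No adjustment is made for weekends or holidays, so Feb 10, 2016 stands.
Final deadline: Feb 10, 2016.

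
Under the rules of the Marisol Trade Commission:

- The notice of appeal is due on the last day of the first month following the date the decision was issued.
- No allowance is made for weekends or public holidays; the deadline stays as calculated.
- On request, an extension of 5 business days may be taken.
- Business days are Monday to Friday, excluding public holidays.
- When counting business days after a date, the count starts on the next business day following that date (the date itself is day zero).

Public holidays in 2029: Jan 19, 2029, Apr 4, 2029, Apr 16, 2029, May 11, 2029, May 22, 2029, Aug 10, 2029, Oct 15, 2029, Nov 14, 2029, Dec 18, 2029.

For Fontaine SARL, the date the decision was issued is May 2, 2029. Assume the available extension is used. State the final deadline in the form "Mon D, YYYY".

Jul 6, 2029

1 month after May 2, 2029 is June 2029; that month ends on Jun 30, 2029.
No adjustment is made for weekends or holidays, so Jun 30, 2029 stands.
The 5-business-day extension runs from Jun 30, 2029 to Jul 6, 2029.
Jul 6, 2029 is a Friday; no weekend or holiday adjustment applies.
Final deadline: Jul 6, 2029.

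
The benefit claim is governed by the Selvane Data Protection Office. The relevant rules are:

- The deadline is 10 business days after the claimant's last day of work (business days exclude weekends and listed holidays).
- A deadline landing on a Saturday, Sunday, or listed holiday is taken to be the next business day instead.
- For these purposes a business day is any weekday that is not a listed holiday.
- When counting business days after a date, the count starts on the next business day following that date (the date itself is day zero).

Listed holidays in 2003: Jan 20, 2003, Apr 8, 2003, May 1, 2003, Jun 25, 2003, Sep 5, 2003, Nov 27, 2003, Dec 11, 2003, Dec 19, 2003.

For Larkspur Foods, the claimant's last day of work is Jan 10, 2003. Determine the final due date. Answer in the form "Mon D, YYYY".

Jan 27, 2003

10 business days after Jan 10, 2003, excluding weekends and holidays, is Jan 27, 2003.
Since Jan 27, 2003 is a Monday and not a holiday, the date is unchanged.
So the filing is due Jan 27, 2003.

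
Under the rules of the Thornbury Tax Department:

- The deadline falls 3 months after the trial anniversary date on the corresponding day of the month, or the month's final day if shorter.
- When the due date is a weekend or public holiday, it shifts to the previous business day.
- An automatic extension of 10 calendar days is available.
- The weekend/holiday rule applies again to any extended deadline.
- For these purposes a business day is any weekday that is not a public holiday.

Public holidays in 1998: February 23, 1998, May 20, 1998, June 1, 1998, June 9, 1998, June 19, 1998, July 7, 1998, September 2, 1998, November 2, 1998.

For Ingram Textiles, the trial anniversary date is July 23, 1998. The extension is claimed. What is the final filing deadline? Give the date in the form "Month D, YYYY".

3 months from July 23, 1998 is October 23, 1998.
October 23, 1998 is a Friday and not a listed holiday, so it stands.
The 10-calendar-day extension moves the deadline from October 23, 1998 to November 2, 1998.
November 2, 1998 is a listed holiday; the preceding business day is October 30, 1998 (Friday).
The final due date is October 30, 1998.

October 30, 1998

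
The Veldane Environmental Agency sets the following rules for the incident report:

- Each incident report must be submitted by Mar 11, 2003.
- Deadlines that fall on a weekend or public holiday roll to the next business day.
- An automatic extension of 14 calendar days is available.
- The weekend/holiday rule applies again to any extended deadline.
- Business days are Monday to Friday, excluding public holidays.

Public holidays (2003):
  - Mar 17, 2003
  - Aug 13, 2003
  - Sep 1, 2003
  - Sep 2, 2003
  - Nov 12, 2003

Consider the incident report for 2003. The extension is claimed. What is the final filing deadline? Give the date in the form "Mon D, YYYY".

Mar 25, 2003

Start from the fixed due date, Mar 11, 2003.
Mar 11, 2003 is a Tuesday and not a listed holiday, so it stands.
The 14-calendar-day extension moves the deadline from Mar 11, 2003 to Mar 25, 2003.
Mar 25, 2003 falls on a Tuesday, which is a business day, so no adjustment is needed.
So the filing is due Mar 25, 2003.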